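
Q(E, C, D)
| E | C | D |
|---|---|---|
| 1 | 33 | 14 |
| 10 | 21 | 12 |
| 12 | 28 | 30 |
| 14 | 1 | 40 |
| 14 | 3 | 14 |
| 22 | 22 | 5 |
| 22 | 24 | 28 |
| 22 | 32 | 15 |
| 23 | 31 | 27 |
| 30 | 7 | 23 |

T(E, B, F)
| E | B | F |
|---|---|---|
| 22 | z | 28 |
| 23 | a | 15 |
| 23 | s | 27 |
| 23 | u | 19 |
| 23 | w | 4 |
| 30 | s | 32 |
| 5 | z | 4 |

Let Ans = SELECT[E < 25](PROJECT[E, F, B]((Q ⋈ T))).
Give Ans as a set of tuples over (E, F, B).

Joining Q and T on E yields {(22, 22, 5, z, 28), (22, 24, 28, z, 28), (22, 32, 15, z, 28), (23, 31, 27, a, 15), (23, 31, 27, s, 27), (23, 31, 27, u, 19), (23, 31, 27, w, 4), (30, 7, 23, s, 32)}.
π_{E, F, B} gives {(22, 28, z), (23, 15, a), (23, 19, u), (23, 27, s), (23, 4, w), (30, 32, s)} (2 duplicate(s) eliminated).
Selection E < 25: {(22, 28, z), (23, 15, a), (23, 19, u), (23, 27, s), (23, 4, w)}

{(22, 28, z), (23, 15, a), (23, 19, u), (23, 27, s), (23, 4, w)}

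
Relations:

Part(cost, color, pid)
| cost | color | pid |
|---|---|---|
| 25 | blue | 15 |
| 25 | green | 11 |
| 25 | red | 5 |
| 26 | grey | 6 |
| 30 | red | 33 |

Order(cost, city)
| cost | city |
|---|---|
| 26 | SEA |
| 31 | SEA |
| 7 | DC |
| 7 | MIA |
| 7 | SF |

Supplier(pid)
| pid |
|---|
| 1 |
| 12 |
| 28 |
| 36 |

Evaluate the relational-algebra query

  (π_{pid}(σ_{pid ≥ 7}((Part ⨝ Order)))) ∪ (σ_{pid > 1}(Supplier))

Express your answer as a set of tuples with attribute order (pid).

{12, 28, 36}

Part ⋈ Order (natural join on cost): {(26, grey, 6, SEA)}
σ[pid ≥ 7]: keep tuples satisfying pid ≥ 7 → {}
Keep only column(s) pid: {}
σ[pid > 1]: keep tuples satisfying pid > 1 → {12, 28, 36}
Union: {} with {12, 28, 36} → {12, 28, 36}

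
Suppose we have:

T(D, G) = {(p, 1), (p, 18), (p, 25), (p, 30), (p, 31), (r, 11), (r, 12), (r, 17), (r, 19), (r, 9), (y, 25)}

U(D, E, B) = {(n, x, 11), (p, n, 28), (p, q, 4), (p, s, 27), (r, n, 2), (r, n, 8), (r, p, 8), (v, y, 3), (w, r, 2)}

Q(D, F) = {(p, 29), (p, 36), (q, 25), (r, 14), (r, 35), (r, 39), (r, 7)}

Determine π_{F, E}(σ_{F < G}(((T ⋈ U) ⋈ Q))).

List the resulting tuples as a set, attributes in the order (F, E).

{(14, n), (14, p), (29, n), (29, q), (29, s), (7, n), (7, p)}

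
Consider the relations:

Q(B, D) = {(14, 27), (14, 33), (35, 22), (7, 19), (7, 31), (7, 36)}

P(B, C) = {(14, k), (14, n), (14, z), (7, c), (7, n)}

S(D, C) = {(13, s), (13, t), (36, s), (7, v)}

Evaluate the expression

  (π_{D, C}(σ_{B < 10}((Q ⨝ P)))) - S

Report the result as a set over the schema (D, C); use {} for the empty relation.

{(19, c), (19, n), (31, c), (31, n), (36, c), (36, n)}

Joining Q and P on B yields {(14, 27, k), (14, 27, n), (14, 27, z), (14, 33, k), (14, 33, n), (14, 33, z), (7, 19, c), (7, 19, n), (7, 31, c), (7, 31, n), (7, 36, c), (7, 36, n)}.
Selection B < 10: {(7, 19, c), (7, 19, n), (7, 31, c), (7, 31, n), (7, 36, c), (7, 36, n)}
Keep only column(s) D, C: {(19, c), (19, n), (31, c), (31, n), (36, c), (36, n)}
Taking the difference: {(19, c), (19, n), (31, c), (31, n), (36, c), (36, n)}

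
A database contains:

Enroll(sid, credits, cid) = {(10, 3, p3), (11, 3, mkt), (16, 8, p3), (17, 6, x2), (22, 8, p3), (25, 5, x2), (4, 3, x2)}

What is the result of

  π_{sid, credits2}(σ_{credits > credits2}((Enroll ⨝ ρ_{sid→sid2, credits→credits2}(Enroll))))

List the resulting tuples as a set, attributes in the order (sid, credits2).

{(16, 3), (17, 3), (17, 5), (22, 3), (25, 3)}

ρ[sid→sid2, credits→credits2]: schema becomes (sid2, credits2, cid); tuples unchanged.
Joining Enroll and ρ_{sid→sid2, credits→credits2}(Enroll) on cid yields {(10, 3, p3, 10, 3), (10, 3, p3, 16, 8), (10, 3, p3, 22, 8), (11, 3, mkt, 11, 3), (16, 8, p3, 10, 3), (16, 8, p3, 16, 8), (16, 8, p3, 22, 8), (17, 6, x2, 17, 6), (17, 6, x2, 25, 5), (17, 6, x2, 4, 3), (22, 8, p3, 10, 3), (22, 8, p3, 16, 8), (22, 8, p3, 22, 8), (25, 5, x2, 17, 6), (25, 5, x2, 25, 5), (25, 5, x2, 4, 3), (4, 3, x2, 17, 6), (4, 3, x2, 25, 5), (4, 3, x2, 4, 3)}.
Filtering on credits > credits2 leaves {(16, 8, p3, 10, 3), (17, 6, x2, 25, 5), (17, 6, x2, 4, 3), (22, 8, p3, 10, 3), (25, 5, x2, 4, 3)}.
Keep only column(s) sid, credits2: {(16, 3), (17, 3), (17, 5), (22, 3), (25, 3)}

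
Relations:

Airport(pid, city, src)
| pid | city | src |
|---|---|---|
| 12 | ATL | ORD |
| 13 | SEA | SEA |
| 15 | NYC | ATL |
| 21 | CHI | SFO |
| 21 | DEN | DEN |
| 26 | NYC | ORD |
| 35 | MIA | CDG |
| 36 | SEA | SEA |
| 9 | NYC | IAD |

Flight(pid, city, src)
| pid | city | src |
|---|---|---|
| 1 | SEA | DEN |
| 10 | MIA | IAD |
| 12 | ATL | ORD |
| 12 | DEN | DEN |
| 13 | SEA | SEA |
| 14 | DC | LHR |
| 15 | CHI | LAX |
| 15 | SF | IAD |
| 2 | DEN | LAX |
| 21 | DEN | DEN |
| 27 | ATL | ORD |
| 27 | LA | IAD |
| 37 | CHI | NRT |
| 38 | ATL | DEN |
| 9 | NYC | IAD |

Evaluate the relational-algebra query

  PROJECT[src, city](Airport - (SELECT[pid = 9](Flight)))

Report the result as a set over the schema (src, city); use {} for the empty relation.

Selection pid = 9: {(9, NYC, IAD)}
Taking the difference: {(12, ATL, ORD), (13, SEA, SEA), (15, NYC, ATL), (21, CHI, SFO), (21, DEN, DEN), (26, NYC, ORD), (35, MIA, CDG), (36, SEA, SEA)}
Projecting to src, city (1 duplicate(s) eliminated): {(ATL, NYC), (CDG, MIA), (DEN, DEN), (ORD, ATL), (ORD, NYC), (SEA, SEA), (SFO, CHI)}

{(ATL, NYC), (CDG, MIA), (DEN, DEN), (ORD, ATL), (ORD, NYC), (SEA, SEA), (SFO, CHI)}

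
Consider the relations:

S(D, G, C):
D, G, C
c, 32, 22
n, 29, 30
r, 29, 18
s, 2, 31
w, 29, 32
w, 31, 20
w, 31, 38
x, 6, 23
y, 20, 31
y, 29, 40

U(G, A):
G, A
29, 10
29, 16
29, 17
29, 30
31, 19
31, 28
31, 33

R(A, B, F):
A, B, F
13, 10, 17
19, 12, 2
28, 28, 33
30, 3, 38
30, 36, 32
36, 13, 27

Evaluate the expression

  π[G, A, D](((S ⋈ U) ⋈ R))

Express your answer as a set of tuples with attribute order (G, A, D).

Natural join on G: {(n, 29, 30, 10), (n, 29, 30, 16), (n, 29, 30, 17), (n, 29, 30, 30), (r, 29, 18, 10), (r, 29, 18, 16), (r, 29, 18, 17), (r, 29, 18, 30), (w, 29, 32, 10), (w, 29, 32, 16), (w, 29, 32, 17), (w, 29, 32, 30), (w, 31, 20, 19), (w, 31, 20, 28), (w, 31, 20, 33), (w, 31, 38, 19), (w, 31, 38, 28), (w, 31, 38, 33), (y, 29, 40, 10), (y, 29, 40, 16), (y, 29, 40, 17), (y, 29, 40, 30)}
Natural join on A: {(n, 29, 30, 30, 3, 38), (n, 29, 30, 30, 36, 32), (r, 29, 18, 30, 3, 38), (r, 29, 18, 30, 36, 32), (w, 29, 32, 30, 3, 38), (w, 29, 32, 30, 36, 32), (w, 31, 20, 19, 12, 2), (w, 31, 20, 28, 28, 33), (w, 31, 38, 19, 12, 2), (w, 31, 38, 28, 28, 33), (y, 29, 40, 30, 3, 38), (y, 29, 40, 30, 36, 32)}
π_{G, A, D} gives {(29, 30, n), (29, 30, r), (29, 30, w), (29, 30, y), (31, 19, w), (31, 28, w)} (6 duplicate(s) eliminated).

{(29, 30, n), (29, 30, r), (29, 30, w), (29, 30, y), (31, 19, w), (31, 28, w)}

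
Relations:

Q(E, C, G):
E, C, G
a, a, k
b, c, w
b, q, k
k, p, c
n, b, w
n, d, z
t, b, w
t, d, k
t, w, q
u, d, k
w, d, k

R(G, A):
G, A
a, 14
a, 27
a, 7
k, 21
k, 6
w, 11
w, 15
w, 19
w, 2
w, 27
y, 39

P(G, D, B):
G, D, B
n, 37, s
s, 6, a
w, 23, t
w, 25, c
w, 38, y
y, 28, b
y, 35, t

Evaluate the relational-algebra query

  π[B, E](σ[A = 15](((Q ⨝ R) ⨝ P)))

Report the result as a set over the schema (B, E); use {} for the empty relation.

{(c, b), (c, n), (c, t), (t, b), (t, n), (t, t), (y, b), (y, n), (y, t)}

Natural join on G: {(a, a, k, 21), (a, a, k, 6), (b, c, w, 11), (b, c, w, 15), (b, c, w, 19), (b, c, w, 2), (b, c, w, 27), (b, q, k, 21), (b, q, k, 6), (n, b, w, 11), (n, b, w, 15), (n, b, w, 19), (n, b, w, 2), (n, b, w, 27), (t, b, w, 11), (t, b, w, 15), (t, b, w, 19), (t, b, w, 2), (t, b, w, 27), (t, d, k, 21), (t, d, k, 6), (u, d, k, 21), (u, d, k, 6), (w, d, k, 21), (w, d, k, 6)}
Natural join on G: {(b, c, w, 11, 23, t), (b, c, w, 11, 25, c), (b, c, w, 11, 38, y), (b, c, w, 15, 23, t), (b, c, w, 15, 25, c), (b, c, w, 15, 38, y), (b, c, w, 19, 23, t), (b, c, w, 19, 25, c), (b, c, w, 19, 38, y), (b, c, w, 2, 23, t), (b, c, w, 2, 25, c), (b, c, w, 2, 38, y), (b, c, w, 27, 23, t), (b, c, w, 27, 25, c), (b, c, w, 27, 38, y), (n, b, w, 11, 23, t), (n, b, w, 11, 25, c), (n, b, w, 11, 38, y), (n, b, w, 15, 23, t), (n, b, w, 15, 25, c), (n, b, w, 15, 38, y), (n, b, w, 19, 23, t), (n, b, w, 19, 25, c), (n, b, w, 19, 38, y), (n, b, w, 2, 23, t), (n, b, w, 2, 25, c), (n, b, w, 2, 38, y), (n, b, w, 27, 23, t), (n, b, w, 27, 25, c), (n, b, w, 27, 38, y), (t, b, w, 11, 23, t), (t, b, w, 11, 25, c), (t, b, w, 11, 38, y), (t, b, w, 15, 23, t), (t, b, w, 15, 25, c), (t, b, w, 15, 38, y), (t, b, w, 19, 23, t), (t, b, w, 19, 25, c), (t, b, w, 19, 38, y), (t, b, w, 2, 23, t), (t, b, w, 2, 25, c), (t, b, w, 2, 38, y), (t, b, w, 27, 23, t), (t, b, w, 27, 25, c), (t, b, w, 27, 38, y)}
Apply σ_{A = 15}; surviving tuples: {(b, c, w, 15, 23, t), (b, c, w, 15, 25, c), (b, c, w, 15, 38, y), (n, b, w, 15, 23, t), (n, b, w, 15, 25, c), (n, b, w, 15, 38, y), (t, b, w, 15, 23, t), (t, b, w, 15, 25, c), (t, b, w, 15, 38, y)}
Keep only column(s) B, E: {(c, b), (c, n), (c, t), (t, b), (t, n), (t, t), (y, b), (y, n), (y, t)}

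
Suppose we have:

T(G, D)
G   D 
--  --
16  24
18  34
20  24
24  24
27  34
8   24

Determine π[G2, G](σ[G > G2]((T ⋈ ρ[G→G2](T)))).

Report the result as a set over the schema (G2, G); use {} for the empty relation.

{(16, 20), (16, 24), (18, 27), (20, 24), (8, 16), (8, 20), (8, 24)}

ρ[G→G2]: schema becomes (G2, D); tuples unchanged.
T ⋈ ρ[G→G2](T) (natural join on D): {(16, 24, 16), (16, 24, 20), (16, 24, 24), (16, 24, 8), (18, 34, 18), (18, 34, 27), (20, 24, 16), (20, 24, 20), (20, 24, 24), (20, 24, 8), (24, 24, 16), (24, 24, 20), (24, 24, 24), (24, 24, 8), (27, 34, 18), (27, 34, 27), (8, 24, 16), (8, 24, 20), (8, 24, 24), (8, 24, 8)}
Filtering on G > G2 leaves {(16, 24, 8), (20, 24, 16), (20, 24, 8), (24, 24, 16), (24, 24, 20), (24, 24, 8), (27, 34, 18)}.
Keep only column(s) G2, G: {(16, 20), (16, 24), (18, 27), (20, 24), (8, 16), (8, 20), (8, 24)}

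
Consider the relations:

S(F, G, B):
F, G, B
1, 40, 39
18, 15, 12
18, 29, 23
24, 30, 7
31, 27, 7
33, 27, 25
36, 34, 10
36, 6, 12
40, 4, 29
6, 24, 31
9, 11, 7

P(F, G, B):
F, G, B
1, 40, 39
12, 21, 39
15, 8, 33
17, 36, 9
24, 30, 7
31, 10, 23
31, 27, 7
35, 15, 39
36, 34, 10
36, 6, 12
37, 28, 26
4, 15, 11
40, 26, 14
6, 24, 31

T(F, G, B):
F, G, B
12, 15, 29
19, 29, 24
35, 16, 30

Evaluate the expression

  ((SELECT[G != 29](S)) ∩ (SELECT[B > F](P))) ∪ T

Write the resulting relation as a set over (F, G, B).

Filtering on G != 29 leaves {(1, 40, 39), (18, 15, 12), (24, 30, 7), (31, 27, 7), (33, 27, 25), (36, 34, 10), (36, 6, 12), (40, 4, 29), (6, 24, 31), (9, 11, 7)}.
Filtering on B > F leaves {(1, 40, 39), (12, 21, 39), (15, 8, 33), (35, 15, 39), (4, 15, 11), (6, 24, 31)}.
Taking the intersection: {(1, 40, 39), (6, 24, 31)}
Taking the union: {(1, 40, 39), (12, 15, 29), (19, 29, 24), (35, 16, 30), (6, 24, 31)}

{(1, 40, 39), (12, 15, 29), (19, 29, 24), (35, 16, 30), (6, 24, 31)}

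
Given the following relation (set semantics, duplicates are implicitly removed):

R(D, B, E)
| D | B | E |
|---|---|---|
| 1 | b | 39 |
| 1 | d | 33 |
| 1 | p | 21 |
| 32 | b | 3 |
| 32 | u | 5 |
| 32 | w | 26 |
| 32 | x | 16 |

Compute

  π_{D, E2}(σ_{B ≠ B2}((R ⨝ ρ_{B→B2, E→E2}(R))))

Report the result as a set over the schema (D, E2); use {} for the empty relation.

ρ[B→B2, E→E2]: schema becomes (D, B2, E2); tuples unchanged.
Joining R and ρ_{B→B2, E→E2}(R) on D yields {(1, b, 39, b, 39), (1, b, 39, d, 33), (1, b, 39, p, 21), (1, d, 33, b, 39), (1, d, 33, d, 33), (1, d, 33, p, 21), (1, p, 21, b, 39), (1, p, 21, d, 33), (1, p, 21, p, 21), (32, b, 3, b, 3), (32, b, 3, u, 5), (32, b, 3, w, 26), (32, b, 3, x, 16), (32, u, 5, b, 3), (32, u, 5, u, 5), (32, u, 5, w, 26), (32, u, 5, x, 16), (32, w, 26, b, 3), (32, w, 26, u, 5), (32, w, 26, w, 26), (32, w, 26, x, 16), (32, x, 16, b, 3), (32, x, 16, u, 5), (32, x, 16, w, 26), (32, x, 16, x, 16)}.
σ[B ≠ B2]: keep tuples satisfying B ≠ B2 → {(1, b, 39, d, 33), (1, b, 39, p, 21), (1, d, 33, b, 39), (1, d, 33, p, 21), (1, p, 21, b, 39), (1, p, 21, d, 33), (32, b, 3, u, 5), (32, b, 3, w, 26), (32, b, 3, x, 16), (32, u, 5, b, 3), (32, u, 5, w, 26), (32, u, 5, x, 16), (32, w, 26, b, 3), (32, w, 26, u, 5), (32, w, 26, x, 16), (32, x, 16, b, 3), (32, x, 16, u, 5), (32, x, 16, w, 26)}
π[D, E2]: project onto (D, E2) (11 duplicate(s) eliminated) → {(1, 21), (1, 33), (1, 39), (32, 16), (32, 26), (32, 3), (32, 5)}

{(1, 21), (1, 33), (1, 39), (32, 16), (32, 26), (32, 3), (32, 5)}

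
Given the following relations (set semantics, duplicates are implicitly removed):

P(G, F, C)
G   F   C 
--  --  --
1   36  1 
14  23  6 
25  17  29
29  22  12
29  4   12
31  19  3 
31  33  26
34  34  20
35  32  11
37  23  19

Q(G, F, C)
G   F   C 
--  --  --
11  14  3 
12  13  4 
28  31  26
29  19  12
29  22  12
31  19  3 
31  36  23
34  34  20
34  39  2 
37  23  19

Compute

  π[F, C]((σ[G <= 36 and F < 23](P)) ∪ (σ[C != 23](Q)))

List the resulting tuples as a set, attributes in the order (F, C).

Filtering on G <= 36 and F < 23 leaves {(25, 17, 29), (29, 22, 12), (29, 4, 12), (31, 19, 3)}.
Filtering on C != 23 leaves {(11, 14, 3), (12, 13, 4), (28, 31, 26), (29, 19, 12), (29, 22, 12), (31, 19, 3), (34, 34, 20), (34, 39, 2), (37, 23, 19)}.
Set union of the two operands is {(11, 14, 3), (12, 13, 4), (25, 17, 29), (28, 31, 26), (29, 19, 12), (29, 22, 12), (29, 4, 12), (31, 19, 3), (34, 34, 20), (34, 39, 2), (37, 23, 19)}.
π_{F, C} gives {(13, 4), (14, 3), (17, 29), (19, 12), (19, 3), (22, 12), (23, 19), (31, 26), (34, 20), (39, 2), (4, 12)}.

{(13, 4), (14, 3), (17, 29), (19, 12), (19, 3), (22, 12), (23, 19), (31, 26), (34, 20), (39, 2), (4, 12)}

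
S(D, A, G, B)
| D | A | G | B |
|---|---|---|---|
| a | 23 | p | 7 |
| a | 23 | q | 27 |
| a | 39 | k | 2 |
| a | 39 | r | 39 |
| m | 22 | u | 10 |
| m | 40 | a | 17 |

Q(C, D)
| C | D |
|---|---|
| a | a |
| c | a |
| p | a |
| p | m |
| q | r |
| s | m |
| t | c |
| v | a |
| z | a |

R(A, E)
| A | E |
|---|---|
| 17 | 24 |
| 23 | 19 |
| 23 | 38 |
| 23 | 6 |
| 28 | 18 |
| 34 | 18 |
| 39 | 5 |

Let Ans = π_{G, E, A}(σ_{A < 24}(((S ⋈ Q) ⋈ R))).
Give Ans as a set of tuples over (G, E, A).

{(p, 19, 23), (p, 38, 23), (p, 6, 23), (q, 19, 23), (q, 38, 23), (q, 6, 23)}

Natural join on D: {(a, 23, p, 7, a), (a, 23, p, 7, c), (a, 23, p, 7, p), (a, 23, p, 7, v), (a, 23, p, 7, z), (a, 23, q, 27, a), (a, 23, q, 27, c), (a, 23, q, 27, p), (a, 23, q, 27, v), (a, 23, q, 27, z), (a, 39, k, 2, a), (a, 39, k, 2, c), (a, 39, k, 2, p), (a, 39, k, 2, v), (a, 39, k, 2, z), (a, 39, r, 39, a), (a, 39, r, 39, c), (a, 39, r, 39, p), (a, 39, r, 39, v), (a, 39, r, 39, z), (m, 22, u, 10, p), (m, 22, u, 10, s), (m, 40, a, 17, p), (m, 40, a, 17, s)}
Natural join on A: {(a, 23, p, 7, a, 19), (a, 23, p, 7, a, 38), (a, 23, p, 7, a, 6), (a, 23, p, 7, c, 19), (a, 23, p, 7, c, 38), (a, 23, p, 7, c, 6), (a, 23, p, 7, p, 19), (a, 23, p, 7, p, 38), (a, 23, p, 7, p, 6), (a, 23, p, 7, v, 19), (a, 23, p, 7, v, 38), (a, 23, p, 7, v, 6), (a, 23, p, 7, z, 19), (a, 23, p, 7, z, 38), (a, 23, p, 7, z, 6), (a, 23, q, 27, a, 19), (a, 23, q, 27, a, 38), (a, 23, q, 27, a, 6), (a, 23, q, 27, c, 19), (a, 23, q, 27, c, 38), (a, 23, q, 27, c, 6), (a, 23, q, 27, p, 19), (a, 23, q, 27, p, 38), (a, 23, q, 27, p, 6), (a, 23, q, 27, v, 19), (a, 23, q, 27, v, 38), (a, 23, q, 27, v, 6), (a, 23, q, 27, z, 19), (a, 23, q, 27, z, 38), (a, 23, q, 27, z, 6), (a, 39, k, 2, a, 5), (a, 39, k, 2, c, 5), (a, 39, k, 2, p, 5), (a, 39, k, 2, v, 5), (a, 39, k, 2, z, 5), (a, 39, r, 39, a, 5), (a, 39, r, 39, c, 5), (a, 39, r, 39, p, 5), (a, 39, r, 39, v, 5), (a, 39, r, 39, z, 5)}
Apply σ_{A < 24}; surviving tuples: {(a, 23, p, 7, a, 19), (a, 23, p, 7, a, 38), (a, 23, p, 7, a, 6), (a, 23, p, 7, c, 19), (a, 23, p, 7, c, 38), (a, 23, p, 7, c, 6), (a, 23, p, 7, p, 19), (a, 23, p, 7, p, 38), (a, 23, p, 7, p, 6), (a, 23, p, 7, v, 19), (a, 23, p, 7, v, 38), (a, 23, p, 7, v, 6), (a, 23, p, 7, z, 19), (a, 23, p, 7, z, 38), (a, 23, p, 7, z, 6), (a, 23, q, 27, a, 19), (a, 23, q, 27, a, 38), (a, 23, q, 27, a, 6), (a, 23, q, 27, c, 19), (a, 23, q, 27, c, 38), (a, 23, q, 27, c, 6), (a, 23, q, 27, p, 19), (a, 23, q, 27, p, 38), (a, 23, q, 27, p, 6), (a, 23, q, 27, v, 19), (a, 23, q, 27, v, 38), (a, 23, q, 27, v, 6), (a, 23, q, 27, z, 19), (a, 23, q, 27, z, 38), (a, 23, q, 27, z, 6)}
π[G, E, A]: project onto (G, E, A) (24 duplicate(s) eliminated) → {(p, 19, 23), (p, 38, 23), (p, 6, 23), (q, 19, 23), (q, 38, 23), (q, 6, 23)}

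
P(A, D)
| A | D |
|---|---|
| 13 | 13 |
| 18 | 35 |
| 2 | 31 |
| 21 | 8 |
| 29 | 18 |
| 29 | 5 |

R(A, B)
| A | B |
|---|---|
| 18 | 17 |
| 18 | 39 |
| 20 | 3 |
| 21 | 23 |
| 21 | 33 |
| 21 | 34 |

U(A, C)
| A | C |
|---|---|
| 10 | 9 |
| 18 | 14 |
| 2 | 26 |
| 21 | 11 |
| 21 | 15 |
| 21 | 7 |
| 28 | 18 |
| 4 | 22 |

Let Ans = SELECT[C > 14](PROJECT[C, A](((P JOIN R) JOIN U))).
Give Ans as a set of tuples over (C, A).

P ⋈ R (natural join on A): {(18, 35, 17), (18, 35, 39), (21, 8, 23), (21, 8, 33), (21, 8, 34)}
(P JOIN R) ⋈ U (natural join on A): {(18, 35, 17, 14), (18, 35, 39, 14), (21, 8, 23, 11), (21, 8, 23, 15), (21, 8, 23, 7), (21, 8, 33, 11), (21, 8, 33, 15), (21, 8, 33, 7), (21, 8, 34, 11), (21, 8, 34, 15), (21, 8, 34, 7)}
π_{C, A} gives {(11, 21), (14, 18), (15, 21), (7, 21)} (7 duplicate(s) eliminated).
σ[C > 14]: keep tuples satisfying C > 14 → {(15, 21)}

{(15, 21)}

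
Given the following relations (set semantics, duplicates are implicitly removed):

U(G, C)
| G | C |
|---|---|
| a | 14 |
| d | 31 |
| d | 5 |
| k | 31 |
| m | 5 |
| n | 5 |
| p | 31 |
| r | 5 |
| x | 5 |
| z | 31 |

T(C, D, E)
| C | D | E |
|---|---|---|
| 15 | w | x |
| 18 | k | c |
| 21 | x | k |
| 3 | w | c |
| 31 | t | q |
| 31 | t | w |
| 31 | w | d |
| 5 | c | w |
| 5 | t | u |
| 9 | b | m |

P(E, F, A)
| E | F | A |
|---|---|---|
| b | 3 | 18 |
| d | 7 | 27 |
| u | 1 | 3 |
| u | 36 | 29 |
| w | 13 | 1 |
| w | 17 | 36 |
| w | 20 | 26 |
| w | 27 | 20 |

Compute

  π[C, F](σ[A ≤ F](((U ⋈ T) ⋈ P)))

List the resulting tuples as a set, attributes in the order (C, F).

Natural join on C: {(d, 31, t, q), (d, 31, t, w), (d, 31, w, d), (d, 5, c, w), (d, 5, t, u), (k, 31, t, q), (k, 31, t, w), (k, 31, w, d), (m, 5, c, w), (m, 5, t, u), (n, 5, c, w), (n, 5, t, u), (p, 31, t, q), (p, 31, t, w), (p, 31, w, d), (r, 5, c, w), (r, 5, t, u), (x, 5, c, w), (x, 5, t, u), (z, 31, t, q), (z, 31, t, w), (z, 31, w, d)}
Natural join on E: {(d, 31, t, w, 13, 1), (d, 31, t, w, 17, 36), (d, 31, t, w, 20, 26), (d, 31, t, w, 27, 20), (d, 31, w, d, 7, 27), (d, 5, c, w, 13, 1), (d, 5, c, w, 17, 36), (d, 5, c, w, 20, 26), (d, 5, c, w, 27, 20), (d, 5, t, u, 1, 3), (d, 5, t, u, 36, 29), (k, 31, t, w, 13, 1), (k, 31, t, w, 17, 36), (k, 31, t, w, 20, 26), (k, 31, t, w, 27, 20), (k, 31, w, d, 7, 27), (m, 5, c, w, 13, 1), (m, 5, c, w, 17, 36), (m, 5, c, w, 20, 26), (m, 5, c, w, 27, 20), (m, 5, t, u, 1, 3), (m, 5, t, u, 36, 29), (n, 5, c, w, 13, 1), (n, 5, c, w, 17, 36), (n, 5, c, w, 20, 26), (n, 5, c, w, 27, 20), (n, 5, t, u, 1, 3), (n, 5, t, u, 36, 29), (p, 31, t, w, 13, 1), (p, 31, t, w, 17, 36), (p, 31, t, w, 20, 26), (p, 31, t, w, 27, 20), (p, 31, w, d, 7, 27), (r, 5, c, w, 13, 1), (r, 5, c, w, 17, 36), (r, 5, c, w, 20, 26), (r, 5, c, w, 27, 20), (r, 5, t, u, 1, 3), (r, 5, t, u, 36, 29), (x, 5, c, w, 13, 1), (x, 5, c, w, 17, 36), (x, 5, c, w, 20, 26), (x, 5, c, w, 27, 20), (x, 5, t, u, 1, 3), (x, 5, t, u, 36, 29), (z, 31, t, w, 13, 1), (z, 31, t, w, 17, 36), (z, 31, t, w, 20, 26), (z, 31, t, w, 27, 20), (z, 31, w, d, 7, 27)}
Selection A ≤ F: {(d, 31, t, w, 13, 1), (d, 31, t, w, 27, 20), (d, 5, c, w, 13, 1), (d, 5, c, w, 27, 20), (d, 5, t, u, 36, 29), (k, 31, t, w, 13, 1), (k, 31, t, w, 27, 20), (m, 5, c, w, 13, 1), (m, 5, c, w, 27, 20), (m, 5, t, u, 36, 29), (n, 5, c, w, 13, 1), (n, 5, c, w, 27, 20), (n, 5, t, u, 36, 29), (p, 31, t, w, 13, 1), (p, 31, t, w, 27, 20), (r, 5, c, w, 13, 1), (r, 5, c, w, 27, 20), (r, 5, t, u, 36, 29), (x, 5, c, w, 13, 1), (x, 5, c, w, 27, 20), (x, 5, t, u, 36, 29), (z, 31, t, w, 13, 1), (z, 31, t, w, 27, 20)}
Keep only column(s) C, F (18 duplicate(s) eliminated): {(31, 13), (31, 27), (5, 13), (5, 27), (5, 36)}

{(31, 13), (31, 27), (5, 13), (5, 27), (5, 36)}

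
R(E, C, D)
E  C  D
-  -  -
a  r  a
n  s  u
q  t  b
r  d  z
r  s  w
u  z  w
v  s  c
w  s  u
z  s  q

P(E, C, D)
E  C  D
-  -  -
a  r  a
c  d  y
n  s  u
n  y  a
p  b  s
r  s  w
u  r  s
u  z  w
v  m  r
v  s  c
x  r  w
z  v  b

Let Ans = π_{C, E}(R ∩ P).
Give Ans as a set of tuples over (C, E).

{(r, a), (s, n), (s, r), (s, v), (z, u)}

Taking the intersection: {(a, r, a), (n, s, u), (r, s, w), (u, z, w), (v, s, c)}
π_{C, E} gives {(r, a), (s, n), (s, r), (s, v), (z, u)}.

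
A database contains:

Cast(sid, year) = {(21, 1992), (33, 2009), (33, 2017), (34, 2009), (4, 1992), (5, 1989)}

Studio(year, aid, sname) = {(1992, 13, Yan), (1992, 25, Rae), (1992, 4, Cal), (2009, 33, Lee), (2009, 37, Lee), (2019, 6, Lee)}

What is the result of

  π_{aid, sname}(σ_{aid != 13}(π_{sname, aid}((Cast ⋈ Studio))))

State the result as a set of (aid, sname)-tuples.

Joining Cast and Studio on year yields {(21, 1992, 13, Yan), (21, 1992, 25, Rae), (21, 1992, 4, Cal), (33, 2009, 33, Lee), (33, 2009, 37, Lee), (34, 2009, 33, Lee), (34, 2009, 37, Lee), (4, 1992, 13, Yan), (4, 1992, 25, Rae), (4, 1992, 4, Cal)}.
Keep only column(s) sname, aid (5 duplicate(s) eliminated): {(Cal, 4), (Lee, 33), (Lee, 37), (Rae, 25), (Yan, 13)}
Apply σ_{aid != 13}; surviving tuples: {(Cal, 4), (Lee, 33), (Lee, 37), (Rae, 25)}
Keep only column(s) aid, sname: {(25, Rae), (33, Lee), (37, Lee), (4, Cal)}

{(25, Rae), (33, Lee), (37, Lee), (4, Cal)}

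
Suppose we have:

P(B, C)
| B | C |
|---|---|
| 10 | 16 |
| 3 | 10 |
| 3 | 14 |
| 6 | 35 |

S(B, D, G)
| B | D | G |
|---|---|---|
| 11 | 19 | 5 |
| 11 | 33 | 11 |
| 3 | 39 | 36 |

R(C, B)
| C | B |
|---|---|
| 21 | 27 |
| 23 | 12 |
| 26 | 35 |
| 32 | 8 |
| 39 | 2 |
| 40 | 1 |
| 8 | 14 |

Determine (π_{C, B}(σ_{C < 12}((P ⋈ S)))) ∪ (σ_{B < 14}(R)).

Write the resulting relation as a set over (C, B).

{(10, 3), (23, 12), (32, 8), (39, 2), (40, 1)}

Natural join on B: {(3, 10, 39, 36), (3, 14, 39, 36)}
Filtering on C < 12 leaves {(3, 10, 39, 36)}.
π_{C, B} gives {(10, 3)}.
Filtering on B < 14 leaves {(23, 12), (32, 8), (39, 2), (40, 1)}.
Union: {(10, 3)} with {(23, 12), (32, 8), (39, 2), (40, 1)} → {(10, 3), (23, 12), (32, 8), (39, 2), (40, 1)}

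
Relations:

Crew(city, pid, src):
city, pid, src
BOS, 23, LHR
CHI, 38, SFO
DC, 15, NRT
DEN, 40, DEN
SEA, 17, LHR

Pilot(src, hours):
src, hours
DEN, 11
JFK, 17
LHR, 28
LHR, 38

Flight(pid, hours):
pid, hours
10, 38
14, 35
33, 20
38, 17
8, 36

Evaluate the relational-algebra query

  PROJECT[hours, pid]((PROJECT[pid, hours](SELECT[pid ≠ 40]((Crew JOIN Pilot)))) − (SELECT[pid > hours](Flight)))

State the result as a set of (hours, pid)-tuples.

Joining Crew and Pilot on src yields {(BOS, 23, LHR, 28), (BOS, 23, LHR, 38), (DEN, 40, DEN, 11), (SEA, 17, LHR, 28), (SEA, 17, LHR, 38)}.
Filtering on pid ≠ 40 leaves {(BOS, 23, LHR, 28), (BOS, 23, LHR, 38), (SEA, 17, LHR, 28), (SEA, 17, LHR, 38)}.
Projecting to pid, hours: {(17, 28), (17, 38), (23, 28), (23, 38)}
Filtering on pid > hours leaves {(33, 20), (38, 17)}.
Taking the difference: {(17, 28), (17, 38), (23, 28), (23, 38)}
Projecting to hours, pid: {(28, 17), (28, 23), (38, 17), (38, 23)}

{(28, 17), (28, 23), (38, 17), (38, 23)}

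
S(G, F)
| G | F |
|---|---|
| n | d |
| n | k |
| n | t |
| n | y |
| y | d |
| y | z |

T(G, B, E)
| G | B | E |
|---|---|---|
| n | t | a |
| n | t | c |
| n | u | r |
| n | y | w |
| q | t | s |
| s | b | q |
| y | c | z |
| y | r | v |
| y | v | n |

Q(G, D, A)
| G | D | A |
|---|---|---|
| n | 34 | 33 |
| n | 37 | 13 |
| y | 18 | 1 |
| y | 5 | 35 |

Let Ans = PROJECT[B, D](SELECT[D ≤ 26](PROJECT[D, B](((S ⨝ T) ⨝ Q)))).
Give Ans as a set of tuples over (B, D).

{(c, 18), (c, 5), (r, 18), (r, 5), (v, 18), (v, 5)}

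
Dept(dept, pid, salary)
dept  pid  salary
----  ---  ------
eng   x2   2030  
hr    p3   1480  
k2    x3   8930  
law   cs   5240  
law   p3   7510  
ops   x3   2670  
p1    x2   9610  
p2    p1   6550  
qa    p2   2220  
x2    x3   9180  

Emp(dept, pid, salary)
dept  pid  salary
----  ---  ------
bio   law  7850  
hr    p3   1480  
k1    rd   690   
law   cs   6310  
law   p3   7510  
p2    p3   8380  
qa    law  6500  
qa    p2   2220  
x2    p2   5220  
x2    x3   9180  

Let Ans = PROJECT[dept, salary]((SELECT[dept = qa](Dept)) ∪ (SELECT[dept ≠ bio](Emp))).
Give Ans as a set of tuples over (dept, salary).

{(hr, 1480), (k1, 690), (law, 6310), (law, 7510), (p2, 8380), (qa, 2220), (qa, 6500), (x2, 5220), (x2, 9180)}

Apply σ_{dept = qa}; surviving tuples: {(qa, p2, 2220)}
Apply σ_{dept ≠ bio}; surviving tuples: {(hr, p3, 1480), (k1, rd, 690), (law, cs, 6310), (law, p3, 7510), (p2, p3, 8380), (qa, law, 6500), (qa, p2, 2220), (x2, p2, 5220), (x2, x3, 9180)}
Taking the union: {(hr, p3, 1480), (k1, rd, 690), (law, cs, 6310), (law, p3, 7510), (p2, p3, 8380), (qa, law, 6500), (qa, p2, 2220), (x2, p2, 5220), (x2, x3, 9180)}
π[dept, salary]: project onto (dept, salary) → {(hr, 1480), (k1, 690), (law, 6310), (law, 7510), (p2, 8380), (qa, 2220), (qa, 6500), (x2, 5220), (x2, 9180)}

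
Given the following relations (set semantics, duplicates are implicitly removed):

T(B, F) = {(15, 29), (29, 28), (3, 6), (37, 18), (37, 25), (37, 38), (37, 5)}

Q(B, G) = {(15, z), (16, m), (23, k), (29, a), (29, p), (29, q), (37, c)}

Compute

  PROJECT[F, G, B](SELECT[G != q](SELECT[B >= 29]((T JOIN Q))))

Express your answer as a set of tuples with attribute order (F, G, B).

Natural join on B: {(15, 29, z), (29, 28, a), (29, 28, p), (29, 28, q), (37, 18, c), (37, 25, c), (37, 38, c), (37, 5, c)}
Filtering on B >= 29 leaves {(29, 28, a), (29, 28, p), (29, 28, q), (37, 18, c), (37, 25, c), (37, 38, c), (37, 5, c)}.
Filtering on G != q leaves {(29, 28, a), (29, 28, p), (37, 18, c), (37, 25, c), (37, 38, c), (37, 5, c)}.
Projecting to F, G, B: {(18, c, 37), (25, c, 37), (28, a, 29), (28, p, 29), (38, c, 37), (5, c, 37)}

{(18, c, 37), (25, c, 37), (28, a, 29), (28, p, 29), (38, c, 37), (5, c, 37)}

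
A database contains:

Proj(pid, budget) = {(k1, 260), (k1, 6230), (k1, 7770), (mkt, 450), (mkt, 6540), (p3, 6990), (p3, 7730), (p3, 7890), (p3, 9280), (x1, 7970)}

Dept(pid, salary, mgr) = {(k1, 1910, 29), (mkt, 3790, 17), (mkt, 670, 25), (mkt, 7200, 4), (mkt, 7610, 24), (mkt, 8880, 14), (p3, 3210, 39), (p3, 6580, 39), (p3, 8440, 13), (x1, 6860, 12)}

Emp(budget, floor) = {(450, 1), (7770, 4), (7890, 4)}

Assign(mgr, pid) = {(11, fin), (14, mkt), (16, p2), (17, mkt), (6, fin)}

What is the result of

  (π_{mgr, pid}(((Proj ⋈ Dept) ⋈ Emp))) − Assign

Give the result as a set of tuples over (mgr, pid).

Natural join on pid: {(k1, 260, 1910, 29), (k1, 6230, 1910, 29), (k1, 7770, 1910, 29), (mkt, 450, 3790, 17), (mkt, 450, 670, 25), (mkt, 450, 7200, 4), (mkt, 450, 7610, 24), (mkt, 450, 8880, 14), (mkt, 6540, 3790, 17), (mkt, 6540, 670, 25), (mkt, 6540, 7200, 4), (mkt, 6540, 7610, 24), (mkt, 6540, 8880, 14), (p3, 6990, 3210, 39), (p3, 6990, 6580, 39), (p3, 6990, 8440, 13), (p3, 7730, 3210, 39), (p3, 7730, 6580, 39), (p3, 7730, 8440, 13), (p3, 7890, 3210, 39), (p3, 7890, 6580, 39), (p3, 7890, 8440, 13), (p3, 9280, 3210, 39), (p3, 9280, 6580, 39), (p3, 9280, 8440, 13), (x1, 7970, 6860, 12)}
Natural join on budget: {(k1, 7770, 1910, 29, 4), (mkt, 450, 3790, 17, 1), (mkt, 450, 670, 25, 1), (mkt, 450, 7200, 4, 1), (mkt, 450, 7610, 24, 1), (mkt, 450, 8880, 14, 1), (p3, 7890, 3210, 39, 4), (p3, 7890, 6580, 39, 4), (p3, 7890, 8440, 13, 4)}
π[mgr, pid]: project onto (mgr, pid) (1 duplicate(s) eliminated) → {(13, p3), (14, mkt), (17, mkt), (24, mkt), (25, mkt), (29, k1), (39, p3), (4, mkt)}
Taking the difference: {(13, p3), (24, mkt), (25, mkt), (29, k1), (39, p3), (4, mkt)}

{(13, p3), (24, mkt), (25, mkt), (29, k1), (39, p3), (4, mkt)}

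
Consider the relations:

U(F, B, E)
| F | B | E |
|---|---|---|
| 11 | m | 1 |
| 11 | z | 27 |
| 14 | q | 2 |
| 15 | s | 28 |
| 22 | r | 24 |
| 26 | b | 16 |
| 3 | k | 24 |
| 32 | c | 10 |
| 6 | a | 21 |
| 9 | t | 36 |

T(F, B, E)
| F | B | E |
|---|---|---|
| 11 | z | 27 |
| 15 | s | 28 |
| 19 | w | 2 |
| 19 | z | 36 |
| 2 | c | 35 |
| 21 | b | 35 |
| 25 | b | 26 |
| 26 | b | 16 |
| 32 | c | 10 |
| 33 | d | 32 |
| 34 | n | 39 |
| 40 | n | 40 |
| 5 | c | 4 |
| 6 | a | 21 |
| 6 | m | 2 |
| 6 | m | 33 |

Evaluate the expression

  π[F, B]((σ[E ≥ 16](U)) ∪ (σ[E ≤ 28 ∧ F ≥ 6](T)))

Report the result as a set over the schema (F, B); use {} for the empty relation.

Apply σ_{E ≥ 16}; surviving tuples: {(11, z, 27), (15, s, 28), (22, r, 24), (26, b, 16), (3, k, 24), (6, a, 21), (9, t, 36)}
Apply σ_{E ≤ 28 ∧ F ≥ 6}; surviving tuples: {(11, z, 27), (15, s, 28), (19, w, 2), (25, b, 26), (26, b, 16), (32, c, 10), (6, a, 21), (6, m, 2)}
Set union of the two operands is {(11, z, 27), (15, s, 28), (19, w, 2), (22, r, 24), (25, b, 26), (26, b, 16), (3, k, 24), (32, c, 10), (6, a, 21), (6, m, 2), (9, t, 36)}.
Keep only column(s) F, B: {(11, z), (15, s), (19, w), (22, r), (25, b), (26, b), (3, k), (32, c), (6, a), (6, m), (9, t)}

{(11, z), (15, s), (19, w), (22, r), (25, b), (26, b), (3, k), (32, c), (6, a), (6, m), (9, t)}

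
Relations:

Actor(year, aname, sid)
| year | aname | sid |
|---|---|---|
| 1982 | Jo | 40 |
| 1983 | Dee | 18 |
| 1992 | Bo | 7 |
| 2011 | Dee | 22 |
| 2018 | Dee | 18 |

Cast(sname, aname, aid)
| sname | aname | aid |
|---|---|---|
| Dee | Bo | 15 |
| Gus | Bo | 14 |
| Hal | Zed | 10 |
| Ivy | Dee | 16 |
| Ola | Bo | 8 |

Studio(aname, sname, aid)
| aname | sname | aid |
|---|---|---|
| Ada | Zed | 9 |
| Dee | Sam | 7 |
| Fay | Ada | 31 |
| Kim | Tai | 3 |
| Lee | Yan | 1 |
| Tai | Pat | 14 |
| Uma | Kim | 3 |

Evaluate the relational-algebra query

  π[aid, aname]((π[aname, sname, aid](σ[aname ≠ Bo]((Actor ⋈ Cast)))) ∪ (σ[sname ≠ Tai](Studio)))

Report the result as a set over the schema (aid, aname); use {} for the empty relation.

Actor ⋈ Cast (natural join on aname): {(1983, Dee, 18, Ivy, 16), (1992, Bo, 7, Dee, 15), (1992, Bo, 7, Gus, 14), (1992, Bo, 7, Ola, 8), (2011, Dee, 22, Ivy, 16), (2018, Dee, 18, Ivy, 16)}
σ[aname ≠ Bo]: keep tuples satisfying aname ≠ Bo → {(1983, Dee, 18, Ivy, 16), (2011, Dee, 22, Ivy, 16), (2018, Dee, 18, Ivy, 16)}
π[aname, sname, aid]: project onto (aname, sname, aid) (2 duplicate(s) eliminated) → {(Dee, Ivy, 16)}
σ[sname ≠ Tai]: keep tuples satisfying sname ≠ Tai → {(Ada, Zed, 9), (Dee, Sam, 7), (Fay, Ada, 31), (Lee, Yan, 1), (Tai, Pat, 14), (Uma, Kim, 3)}
Union: {(Dee, Ivy, 16)} with {(Ada, Zed, 9), (Dee, Sam, 7), (Fay, Ada, 31), (Lee, Yan, 1), (Tai, Pat, 14), (Uma, Kim, 3)} → {(Ada, Zed, 9), (Dee, Ivy, 16), (Dee, Sam, 7), (Fay, Ada, 31), (Lee, Yan, 1), (Tai, Pat, 14), (Uma, Kim, 3)}
π[aid, aname]: project onto (aid, aname) → {(1, Lee), (14, Tai), (16, Dee), (3, Uma), (31, Fay), (7, Dee), (9, Ada)}

{(1, Lee), (14, Tai), (16, Dee), (3, Uma), (31, Fay), (7, Dee), (9, Ada)}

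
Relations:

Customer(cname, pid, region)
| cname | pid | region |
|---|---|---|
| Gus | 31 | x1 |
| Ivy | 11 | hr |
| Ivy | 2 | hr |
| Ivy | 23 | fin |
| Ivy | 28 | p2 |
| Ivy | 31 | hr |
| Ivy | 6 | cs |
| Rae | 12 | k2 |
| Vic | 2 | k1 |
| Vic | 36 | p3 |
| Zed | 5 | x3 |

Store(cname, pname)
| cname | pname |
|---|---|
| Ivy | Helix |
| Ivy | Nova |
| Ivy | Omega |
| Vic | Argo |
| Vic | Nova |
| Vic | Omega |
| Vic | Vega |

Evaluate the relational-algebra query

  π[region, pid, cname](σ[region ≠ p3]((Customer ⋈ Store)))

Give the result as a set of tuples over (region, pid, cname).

{(cs, 6, Ivy), (fin, 23, Ivy), (hr, 11, Ivy), (hr, 2, Ivy), (hr, 31, Ivy), (k1, 2, Vic), (p2, 28, Ivy)}

Joining Customer and Store on cname yields {(Ivy, 11, hr, Helix), (Ivy, 11, hr, Nova), (Ivy, 11, hr, Omega), (Ivy, 2, hr, Helix), (Ivy, 2, hr, Nova), (Ivy, 2, hr, Omega), (Ivy, 23, fin, Helix), (Ivy, 23, fin, Nova), (Ivy, 23, fin, Omega), (Ivy, 28, p2, Helix), (Ivy, 28, p2, Nova), (Ivy, 28, p2, Omega), (Ivy, 31, hr, Helix), (Ivy, 31, hr, Nova), (Ivy, 31, hr, Omega), (Ivy, 6, cs, Helix), (Ivy, 6, cs, Nova), (Ivy, 6, cs, Omega), (Vic, 2, k1, Argo), (Vic, 2, k1, Nova), (Vic, 2, k1, Omega), (Vic, 2, k1, Vega), (Vic, 36, p3, Argo), (Vic, 36, p3, Nova), (Vic, 36, p3, Omega), (Vic, 36, p3, Vega)}.
Apply σ_{region ≠ p3}; surviving tuples: {(Ivy, 11, hr, Helix), (Ivy, 11, hr, Nova), (Ivy, 11, hr, Omega), (Ivy, 2, hr, Helix), (Ivy, 2, hr, Nova), (Ivy, 2, hr, Omega), (Ivy, 23, fin, Helix), (Ivy, 23, fin, Nova), (Ivy, 23, fin, Omega), (Ivy, 28, p2, Helix), (Ivy, 28, p2, Nova), (Ivy, 28, p2, Omega), (Ivy, 31, hr, Helix), (Ivy, 31, hr, Nova), (Ivy, 31, hr, Omega), (Ivy, 6, cs, Helix), (Ivy, 6, cs, Nova), (Ivy, 6, cs, Omega), (Vic, 2, k1, Argo), (Vic, 2, k1, Nova), (Vic, 2, k1, Omega), (Vic, 2, k1, Vega)}
Keep only column(s) region, pid, cname (15 duplicate(s) eliminated): {(cs, 6, Ivy), (fin, 23, Ivy), (hr, 11, Ivy), (hr, 2, Ivy), (hr, 31, Ivy), (k1, 2, Vic), (p2, 28, Ivy)}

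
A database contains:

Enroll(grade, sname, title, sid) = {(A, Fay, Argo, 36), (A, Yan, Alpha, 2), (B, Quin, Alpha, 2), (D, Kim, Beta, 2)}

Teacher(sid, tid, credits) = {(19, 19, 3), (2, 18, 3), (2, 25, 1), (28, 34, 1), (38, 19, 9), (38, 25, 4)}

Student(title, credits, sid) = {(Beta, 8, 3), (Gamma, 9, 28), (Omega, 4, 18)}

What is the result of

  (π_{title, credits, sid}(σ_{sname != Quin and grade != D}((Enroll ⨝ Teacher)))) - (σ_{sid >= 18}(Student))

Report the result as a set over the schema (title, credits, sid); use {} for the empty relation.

Enroll ⋈ Teacher (natural join on sid): {(A, Yan, Alpha, 2, 18, 3), (A, Yan, Alpha, 2, 25, 1), (B, Quin, Alpha, 2, 18, 3), (B, Quin, Alpha, 2, 25, 1), (D, Kim, Beta, 2, 18, 3), (D, Kim, Beta, 2, 25, 1)}
Apply σ_{sname != Quin and grade != D}; surviving tuples: {(A, Yan, Alpha, 2, 18, 3), (A, Yan, Alpha, 2, 25, 1)}
Keep only column(s) title, credits, sid: {(Alpha, 1, 2), (Alpha, 3, 2)}
Apply σ_{sid >= 18}; surviving tuples: {(Gamma, 9, 28), (Omega, 4, 18)}
Difference: {(Alpha, 1, 2), (Alpha, 3, 2)} with {(Gamma, 9, 28), (Omega, 4, 18)} → {(Alpha, 1, 2), (Alpha, 3, 2)}

{(Alpha, 1, 2), (Alpha, 3, 2)}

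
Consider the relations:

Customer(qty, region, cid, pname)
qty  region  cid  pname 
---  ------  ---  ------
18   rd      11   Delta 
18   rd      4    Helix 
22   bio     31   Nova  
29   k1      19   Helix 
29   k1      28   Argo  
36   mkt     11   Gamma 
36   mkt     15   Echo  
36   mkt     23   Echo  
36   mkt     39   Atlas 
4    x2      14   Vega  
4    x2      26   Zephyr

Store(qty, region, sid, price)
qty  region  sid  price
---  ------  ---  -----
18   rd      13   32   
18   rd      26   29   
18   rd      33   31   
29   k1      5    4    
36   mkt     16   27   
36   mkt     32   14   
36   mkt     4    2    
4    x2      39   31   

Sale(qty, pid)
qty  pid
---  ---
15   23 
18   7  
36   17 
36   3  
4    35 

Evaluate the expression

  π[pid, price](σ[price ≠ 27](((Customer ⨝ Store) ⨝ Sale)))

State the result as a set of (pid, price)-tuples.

{(17, 14), (17, 2), (3, 14), (3, 2), (35, 31), (7, 29), (7, 31), (7, 32)}

Joining Customer and Store on qty, region yields {(18, rd, 11, Delta, 13, 32), (18, rd, 11, Delta, 26, 29), (18, rd, 11, Delta, 33, 31), (18, rd, 4, Helix, 13, 32), (18, rd, 4, Helix, 26, 29), (18, rd, 4, Helix, 33, 31), (29, k1, 19, Helix, 5, 4), (29, k1, 28, Argo, 5, 4), (36, mkt, 11, Gamma, 16, 27), (36, mkt, 11, Gamma, 32, 14), (36, mkt, 11, Gamma, 4, 2), (36, mkt, 15, Echo, 16, 27), (36, mkt, 15, Echo, 32, 14), (36, mkt, 15, Echo, 4, 2), (36, mkt, 23, Echo, 16, 27), (36, mkt, 23, Echo, 32, 14), (36, mkt, 23, Echo, 4, 2), (36, mkt, 39, Atlas, 16, 27), (36, mkt, 39, Atlas, 32, 14), (36, mkt, 39, Atlas, 4, 2), (4, x2, 14, Vega, 39, 31), (4, x2, 26, Zephyr, 39, 31)}.
Joining (Customer ⨝ Store) and Sale on qty yields {(18, rd, 11, Delta, 13, 32, 7), (18, rd, 11, Delta, 26, 29, 7), (18, rd, 11, Delta, 33, 31, 7), (18, rd, 4, Helix, 13, 32, 7), (18, rd, 4, Helix, 26, 29, 7), (18, rd, 4, Helix, 33, 31, 7), (36, mkt, 11, Gamma, 16, 27, 17), (36, mkt, 11, Gamma, 16, 27, 3), (36, mkt, 11, Gamma, 32, 14, 17), (36, mkt, 11, Gamma, 32, 14, 3), (36, mkt, 11, Gamma, 4, 2, 17), (36, mkt, 11, Gamma, 4, 2, 3), (36, mkt, 15, Echo, 16, 27, 17), (36, mkt, 15, Echo, 16, 27, 3), (36, mkt, 15, Echo, 32, 14, 17), (36, mkt, 15, Echo, 32, 14, 3), (36, mkt, 15, Echo, 4, 2, 17), (36, mkt, 15, Echo, 4, 2, 3), (36, mkt, 23, Echo, 16, 27, 17), (36, mkt, 23, Echo, 16, 27, 3), (36, mkt, 23, Echo, 32, 14, 17), (36, mkt, 23, Echo, 32, 14, 3), (36, mkt, 23, Echo, 4, 2, 17), (36, mkt, 23, Echo, 4, 2, 3), (36, mkt, 39, Atlas, 16, 27, 17), (36, mkt, 39, Atlas, 16, 27, 3), (36, mkt, 39, Atlas, 32, 14, 17), (36, mkt, 39, Atlas, 32, 14, 3), (36, mkt, 39, Atlas, 4, 2, 17), (36, mkt, 39, Atlas, 4, 2, 3), (4, x2, 14, Vega, 39, 31, 35), (4, x2, 26, Zephyr, 39, 31, 35)}.
σ[price ≠ 27]: keep tuples satisfying price ≠ 27 → {(18, rd, 11, Delta, 13, 32, 7), (18, rd, 11, Delta, 26, 29, 7), (18, rd, 11, Delta, 33, 31, 7), (18, rd, 4, Helix, 13, 32, 7), (18, rd, 4, Helix, 26, 29, 7), (18, rd, 4, Helix, 33, 31, 7), (36, mkt, 11, Gamma, 32, 14, 17), (36, mkt, 11, Gamma, 32, 14, 3), (36, mkt, 11, Gamma, 4, 2, 17), (36, mkt, 11, Gamma, 4, 2, 3), (36, mkt, 15, Echo, 32, 14, 17), (36, mkt, 15, Echo, 32, 14, 3), (36, mkt, 15, Echo, 4, 2, 17), (36, mkt, 15, Echo, 4, 2, 3), (36, mkt, 23, Echo, 32, 14, 17), (36, mkt, 23, Echo, 32, 14, 3), (36, mkt, 23, Echo, 4, 2, 17), (36, mkt, 23, Echo, 4, 2, 3), (36, mkt, 39, Atlas, 32, 14, 17), (36, mkt, 39, Atlas, 32, 14, 3), (36, mkt, 39, Atlas, 4, 2, 17), (36, mkt, 39, Atlas, 4, 2, 3), (4, x2, 14, Vega, 39, 31, 35), (4, x2, 26, Zephyr, 39, 31, 35)}
Keep only column(s) pid, price (16 duplicate(s) eliminated): {(17, 14), (17, 2), (3, 14), (3, 2), (35, 31), (7, 29), (7, 31), (7, 32)}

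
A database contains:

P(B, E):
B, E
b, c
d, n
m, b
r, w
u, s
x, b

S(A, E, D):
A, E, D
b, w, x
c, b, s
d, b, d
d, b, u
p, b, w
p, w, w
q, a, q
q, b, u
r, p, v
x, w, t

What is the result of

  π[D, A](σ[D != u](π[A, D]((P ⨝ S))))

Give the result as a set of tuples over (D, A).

{(d, d), (s, c), (t, x), (w, p), (x, b)}

Natural join on E: {(m, b, c, s), (m, b, d, d), (m, b, d, u), (m, b, p, w), (m, b, q, u), (r, w, b, x), (r, w, p, w), (r, w, x, t), (x, b, c, s), (x, b, d, d), (x, b, d, u), (x, b, p, w), (x, b, q, u)}
Keep only column(s) A, D (6 duplicate(s) eliminated): {(b, x), (c, s), (d, d), (d, u), (p, w), (q, u), (x, t)}
Selection D != u: {(b, x), (c, s), (d, d), (p, w), (x, t)}
Keep only column(s) D, A: {(d, d), (s, c), (t, x), (w, p), (x, b)}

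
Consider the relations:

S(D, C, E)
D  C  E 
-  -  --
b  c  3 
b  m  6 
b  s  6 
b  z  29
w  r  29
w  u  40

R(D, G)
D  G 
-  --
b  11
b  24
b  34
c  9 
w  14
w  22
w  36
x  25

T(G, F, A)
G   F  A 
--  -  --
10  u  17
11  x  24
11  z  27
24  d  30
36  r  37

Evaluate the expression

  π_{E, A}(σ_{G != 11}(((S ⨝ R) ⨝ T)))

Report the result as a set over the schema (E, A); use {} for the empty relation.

S ⋈ R (natural join on D): {(b, c, 3, 11), (b, c, 3, 24), (b, c, 3, 34), (b, m, 6, 11), (b, m, 6, 24), (b, m, 6, 34), (b, s, 6, 11), (b, s, 6, 24), (b, s, 6, 34), (b, z, 29, 11), (b, z, 29, 24), (b, z, 29, 34), (w, r, 29, 14), (w, r, 29, 22), (w, r, 29, 36), (w, u, 40, 14), (w, u, 40, 22), (w, u, 40, 36)}
(S ⨝ R) ⋈ T (natural join on G): {(b, c, 3, 11, x, 24), (b, c, 3, 11, z, 27), (b, c, 3, 24, d, 30), (b, m, 6, 11, x, 24), (b, m, 6, 11, z, 27), (b, m, 6, 24, d, 30), (b, s, 6, 11, x, 24), (b, s, 6, 11, z, 27), (b, s, 6, 24, d, 30), (b, z, 29, 11, x, 24), (b, z, 29, 11, z, 27), (b, z, 29, 24, d, 30), (w, r, 29, 36, r, 37), (w, u, 40, 36, r, 37)}
Filtering on G != 11 leaves {(b, c, 3, 24, d, 30), (b, m, 6, 24, d, 30), (b, s, 6, 24, d, 30), (b, z, 29, 24, d, 30), (w, r, 29, 36, r, 37), (w, u, 40, 36, r, 37)}.
π[E, A]: project onto (E, A) (1 duplicate(s) eliminated) → {(29, 30), (29, 37), (3, 30), (40, 37), (6, 30)}

{(29, 30), (29, 37), (3, 30), (40, 37), (6, 30)}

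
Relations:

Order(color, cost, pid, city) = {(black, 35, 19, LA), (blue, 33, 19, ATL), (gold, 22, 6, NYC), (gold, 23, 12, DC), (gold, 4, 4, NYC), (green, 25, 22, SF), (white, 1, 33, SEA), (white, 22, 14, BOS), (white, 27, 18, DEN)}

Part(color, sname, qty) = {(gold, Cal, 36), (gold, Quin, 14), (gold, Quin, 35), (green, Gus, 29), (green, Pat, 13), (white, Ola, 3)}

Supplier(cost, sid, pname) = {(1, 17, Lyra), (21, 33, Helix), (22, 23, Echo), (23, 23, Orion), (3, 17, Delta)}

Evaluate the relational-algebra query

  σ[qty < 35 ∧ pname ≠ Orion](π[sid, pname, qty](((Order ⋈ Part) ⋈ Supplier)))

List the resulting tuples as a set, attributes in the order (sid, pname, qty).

{(17, Lyra, 3), (23, Echo, 14), (23, Echo, 3)}

Order ⋈ Part (natural join on color): {(gold, 22, 6, NYC, Cal, 36), (gold, 22, 6, NYC, Quin, 14), (gold, 22, 6, NYC, Quin, 35), (gold, 23, 12, DC, Cal, 36), (gold, 23, 12, DC, Quin, 14), (gold, 23, 12, DC, Quin, 35), (gold, 4, 4, NYC, Cal, 36), (gold, 4, 4, NYC, Quin, 14), (gold, 4, 4, NYC, Quin, 35), (green, 25, 22, SF, Gus, 29), (green, 25, 22, SF, Pat, 13), (white, 1, 33, SEA, Ola, 3), (white, 22, 14, BOS, Ola, 3), (white, 27, 18, DEN, Ola, 3)}
(Order ⋈ Part) ⋈ Supplier (natural join on cost): {(gold, 22, 6, NYC, Cal, 36, 23, Echo), (gold, 22, 6, NYC, Quin, 14, 23, Echo), (gold, 22, 6, NYC, Quin, 35, 23, Echo), (gold, 23, 12, DC, Cal, 36, 23, Orion), (gold, 23, 12, DC, Quin, 14, 23, Orion), (gold, 23, 12, DC, Quin, 35, 23, Orion), (white, 1, 33, SEA, Ola, 3, 17, Lyra), (white, 22, 14, BOS, Ola, 3, 23, Echo)}
π[sid, pname, qty]: project onto (sid, pname, qty) → {(17, Lyra, 3), (23, Echo, 14), (23, Echo, 3), (23, Echo, 35), (23, Echo, 36), (23, Orion, 14), (23, Orion, 35), (23, Orion, 36)}
Apply σ_{qty < 35 ∧ pname ≠ Orion}; surviving tuples: {(17, Lyra, 3), (23, Echo, 14), (23, Echo, 3)}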